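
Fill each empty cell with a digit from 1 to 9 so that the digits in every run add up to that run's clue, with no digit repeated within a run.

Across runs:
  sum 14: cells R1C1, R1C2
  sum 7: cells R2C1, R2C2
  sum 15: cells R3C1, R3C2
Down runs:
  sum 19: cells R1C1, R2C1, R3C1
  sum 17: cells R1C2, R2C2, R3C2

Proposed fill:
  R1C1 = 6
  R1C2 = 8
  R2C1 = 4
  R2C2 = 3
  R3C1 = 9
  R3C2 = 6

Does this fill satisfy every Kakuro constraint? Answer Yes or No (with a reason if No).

Across: 6+8=14; 4+3=7; 9+6=15. Down: 6+4+9=19; 8+3+6=17. No digit repeats within any run.

Yes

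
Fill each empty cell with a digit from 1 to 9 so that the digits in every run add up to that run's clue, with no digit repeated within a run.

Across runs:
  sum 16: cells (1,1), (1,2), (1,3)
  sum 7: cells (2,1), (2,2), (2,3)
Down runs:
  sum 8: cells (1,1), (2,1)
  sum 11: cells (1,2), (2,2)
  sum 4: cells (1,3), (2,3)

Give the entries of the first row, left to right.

6, 7, 3

7 in 3 cells must be {1,2,4}; 4 in 2 cells must be {1,3}.
The 7 across and the 4 down share only 1, so (2,3) = 1.
(1,3) = 4 − 1 = 3 completes the 4 down.
Given what's placed, (2,1) must be 2 to fit the 7 across and 8 down.
(2,2) = 7 − 3 = 4 completes the 7 across.
(1,1) = 8 − 2 = 6 completes the 8 down.
(1,2) = 16 − 9 = 7 completes the 16 across.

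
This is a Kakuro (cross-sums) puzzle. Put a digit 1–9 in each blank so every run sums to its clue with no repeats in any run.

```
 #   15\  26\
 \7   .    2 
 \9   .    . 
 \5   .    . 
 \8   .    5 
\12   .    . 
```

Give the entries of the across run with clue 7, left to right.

5 2

15 in 5 cells must be {1,2,3,4,5}.
R1C1 = 7 − 2 = 5 completes the 7 across.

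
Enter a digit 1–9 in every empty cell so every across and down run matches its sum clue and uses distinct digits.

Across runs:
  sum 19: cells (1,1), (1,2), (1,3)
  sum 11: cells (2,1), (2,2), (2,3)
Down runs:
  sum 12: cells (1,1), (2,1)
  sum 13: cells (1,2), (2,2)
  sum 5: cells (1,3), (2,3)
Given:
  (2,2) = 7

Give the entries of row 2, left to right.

(1,2) = 13 − 7 = 6 completes the 13 down.
(1,3) = 4: the only remaining digit allowed by both the 19 across and the 5 down.
(2,1) = 3: the only remaining digit allowed by both the 11 across and the 12 down.
(2,3) = 11 − 10 = 1 completes the 11 across.
(1,1) = 19 − 10 = 9 completes the 19 across.

3 7 1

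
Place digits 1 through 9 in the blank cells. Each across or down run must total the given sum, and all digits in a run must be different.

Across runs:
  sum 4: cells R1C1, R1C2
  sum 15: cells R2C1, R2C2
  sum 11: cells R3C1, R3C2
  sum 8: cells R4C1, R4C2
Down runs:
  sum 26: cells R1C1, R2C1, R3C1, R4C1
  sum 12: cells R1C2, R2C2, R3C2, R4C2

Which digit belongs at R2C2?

6

4 in 2 cells must be {1,3}.
Only 3 fits R1C1 under both its across sum 4 and down sum 26.
R1C2 = 4 − 3 = 1 completes the 4 across.
Given what's placed, R2C2 must be 6 to fit the 15 across and 12 down.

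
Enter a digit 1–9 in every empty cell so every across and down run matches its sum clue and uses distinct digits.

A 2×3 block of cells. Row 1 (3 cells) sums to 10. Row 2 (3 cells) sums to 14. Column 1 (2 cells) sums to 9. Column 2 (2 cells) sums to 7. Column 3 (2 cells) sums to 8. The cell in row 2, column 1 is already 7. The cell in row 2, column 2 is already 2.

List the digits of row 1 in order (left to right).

2, 5, 3

(1,1) = 9 − 7 = 2 completes the 9 down.
(1,2) = 7 − 2 = 5 completes the 7 down.
(1,3) = 10 − 7 = 3 completes the 10 across.
(2,3) = 14 − 9 = 5 completes the 14 across.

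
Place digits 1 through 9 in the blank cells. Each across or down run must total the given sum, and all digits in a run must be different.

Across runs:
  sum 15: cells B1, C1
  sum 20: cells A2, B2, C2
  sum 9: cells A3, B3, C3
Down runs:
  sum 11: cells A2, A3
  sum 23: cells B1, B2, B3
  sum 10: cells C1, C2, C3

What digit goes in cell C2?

3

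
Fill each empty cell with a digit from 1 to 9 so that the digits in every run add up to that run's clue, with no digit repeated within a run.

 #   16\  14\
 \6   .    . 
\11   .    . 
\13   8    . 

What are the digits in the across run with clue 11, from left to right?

R3C2 = 13 − 8 = 5 completes the 13 across.
Nothing is forced directly, so branch on R1C2, whose candidates are 1 or 2. If R1C2 = 2: then R1C1 would have to be in {4} for the 6 across but in {1,2,3,5,6,7} for the 16 down — contradiction. So R1C2 = 1.
R1C1 = 6 − 1 = 5 completes the 6 across.
R2C1 = 16 − 13 = 3 completes the 16 down.
R2C2 = 11 − 3 = 8 completes the 11 across.

3 8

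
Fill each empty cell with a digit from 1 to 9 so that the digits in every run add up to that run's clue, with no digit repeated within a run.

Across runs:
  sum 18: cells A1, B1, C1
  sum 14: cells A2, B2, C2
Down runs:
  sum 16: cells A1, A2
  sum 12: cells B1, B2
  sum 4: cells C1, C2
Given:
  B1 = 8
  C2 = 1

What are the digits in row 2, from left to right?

16 in 2 cells must be {7,9}; 4 in 2 cells must be {1,3}.
C1 = 4 − 1 = 3 completes the 4 down.
B2 = 12 − 8 = 4 completes the 12 down.
A1 = 18 − 11 = 7 completes the 18 across.
A2 = 14 − 5 = 9 completes the 14 across.

9, 4, 1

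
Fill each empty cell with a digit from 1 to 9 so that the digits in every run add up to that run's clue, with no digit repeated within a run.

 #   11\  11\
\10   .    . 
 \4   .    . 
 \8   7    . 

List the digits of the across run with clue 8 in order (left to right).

4 in 2 cells must be {1,3}.
R3C2 = 8 − 7 = 1 completes the 8 across.
R2C2 = 3: the only remaining digit allowed by both the 4 across and the 11 down.
R1C2 = 11 − 4 = 7 completes the 11 down.
R2C1 = 4 − 3 = 1 completes the 4 across.
R1C1 = 10 − 7 = 3 completes the 10 across.

7 1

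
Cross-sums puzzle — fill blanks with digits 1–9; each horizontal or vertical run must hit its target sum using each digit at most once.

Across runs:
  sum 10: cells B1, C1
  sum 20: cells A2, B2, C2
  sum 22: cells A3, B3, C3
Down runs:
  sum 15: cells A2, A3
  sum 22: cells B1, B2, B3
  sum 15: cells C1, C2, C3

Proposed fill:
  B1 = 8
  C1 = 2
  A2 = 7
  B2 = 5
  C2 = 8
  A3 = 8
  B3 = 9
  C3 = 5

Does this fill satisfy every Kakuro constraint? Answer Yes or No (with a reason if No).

Yes

Across: 8+2=10; 7+5+8=20; 8+9+5=22. Down: 7+8=15; 8+5+9=22; 2+8+5=15. No digit repeats within any run.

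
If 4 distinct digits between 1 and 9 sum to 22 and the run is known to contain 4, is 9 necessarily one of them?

Counterexample: {3,4,7,8} sums to 22 under that restriction without using 9.

No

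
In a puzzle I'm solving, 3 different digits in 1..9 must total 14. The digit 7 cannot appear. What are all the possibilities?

3 distinct digits from 1–9 sum between 6 and 24.
Dropping sets that contain 7.

{1,4,9}; {1,5,8}; {2,3,9}; {2,4,8}; {3,5,6}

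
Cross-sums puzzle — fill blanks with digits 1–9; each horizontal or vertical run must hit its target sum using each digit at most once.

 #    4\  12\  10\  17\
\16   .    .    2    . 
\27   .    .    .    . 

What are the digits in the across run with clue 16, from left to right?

1, 5, 2, 8

4 in 2 cells must be {1,3}; 17 in 2 cells must be {8,9}.
R2C1 = 3: only digit in both the 27-across and 4-down candidate sets.
R2C3 = 10 − 2 = 8 completes the 10 down.
Given what's placed, R2C4 must be 9 to fit the 27 across and 17 down.
R1C1 = 4 − 3 = 1 completes the 4 down.
R1C4 = 17 − 9 = 8 completes the 17 down.
R2C2 = 27 − 20 = 7 completes the 27 across.
R1C2 = 16 − 11 = 5 completes the 16 across.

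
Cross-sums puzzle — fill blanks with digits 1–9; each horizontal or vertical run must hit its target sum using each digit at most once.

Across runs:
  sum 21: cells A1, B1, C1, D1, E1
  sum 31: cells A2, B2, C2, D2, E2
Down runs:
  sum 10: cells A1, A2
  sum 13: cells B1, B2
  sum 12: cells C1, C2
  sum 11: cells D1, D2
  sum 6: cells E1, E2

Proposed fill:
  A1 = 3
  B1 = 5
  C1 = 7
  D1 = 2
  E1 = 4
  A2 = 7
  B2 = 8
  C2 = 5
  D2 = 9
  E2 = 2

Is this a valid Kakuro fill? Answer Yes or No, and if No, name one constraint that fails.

Across: 3+5+7+2+4=21; 7+8+5+9+2=31. Down: 3+7=10; 5+8=13; 7+5=12; 2+9=11; 4+2=6. No digit repeats within any run.

Yes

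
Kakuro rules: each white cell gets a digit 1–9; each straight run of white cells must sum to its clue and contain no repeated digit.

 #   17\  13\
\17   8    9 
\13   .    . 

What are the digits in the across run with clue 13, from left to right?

9 4

17 in 2 cells must be {8,9}.
R2C1 = 17 − 8 = 9 completes the 17 down.
R2C2 = 13 − 9 = 4 completes the 13 across.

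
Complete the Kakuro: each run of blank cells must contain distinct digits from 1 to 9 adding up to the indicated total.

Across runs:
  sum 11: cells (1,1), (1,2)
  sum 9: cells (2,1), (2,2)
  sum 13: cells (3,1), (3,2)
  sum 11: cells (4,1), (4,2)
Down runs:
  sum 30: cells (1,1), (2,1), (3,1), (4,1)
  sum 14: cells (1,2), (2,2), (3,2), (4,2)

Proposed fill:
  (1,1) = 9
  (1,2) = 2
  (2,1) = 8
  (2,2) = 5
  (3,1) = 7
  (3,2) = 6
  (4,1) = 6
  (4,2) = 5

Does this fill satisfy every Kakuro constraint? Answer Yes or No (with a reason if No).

No — the down run (1,2)–(4,2) sums to 18, not 14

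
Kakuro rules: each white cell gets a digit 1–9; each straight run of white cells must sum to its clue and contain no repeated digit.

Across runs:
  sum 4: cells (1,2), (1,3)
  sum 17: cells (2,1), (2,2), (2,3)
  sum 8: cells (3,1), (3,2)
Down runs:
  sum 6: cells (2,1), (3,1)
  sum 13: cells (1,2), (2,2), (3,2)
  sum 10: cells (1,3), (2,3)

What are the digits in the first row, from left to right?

1, 3

4 in 2 cells must be {1,3}.
Nothing is forced directly, so branch on (3,1), whose candidates are 1 or 2 or 5. If (3,1) = 1: that forces (2,1) = 5, (3,2) = 7, (1,2) = 1, (1,3) = 3, after which (2,2) would have to be in {3,4,8,9} for the 17 across but in {5} for the 13 down — contradiction. If (3,1) = 2: that forces (2,1) = 4, (3,2) = 6, (1,2) = 3, (1,3) = 1, after which (2,2) would have to be in {5,6,7,8} for the 17 across but in {4} for the 13 down — contradiction. So (3,1) = 5.
(2,1) = 6 − 5 = 1 completes the 6 down.
(3,2) = 8 − 5 = 3 completes the 8 across.
(1,2) = 1: the only remaining digit allowed by both the 4 across and the 13 down.
(1,3) = 4 − 1 = 3 completes the 4 across.
(2,2) = 13 − 4 = 9 completes the 13 down.
(2,3) = 17 − 10 = 7 completes the 17 across.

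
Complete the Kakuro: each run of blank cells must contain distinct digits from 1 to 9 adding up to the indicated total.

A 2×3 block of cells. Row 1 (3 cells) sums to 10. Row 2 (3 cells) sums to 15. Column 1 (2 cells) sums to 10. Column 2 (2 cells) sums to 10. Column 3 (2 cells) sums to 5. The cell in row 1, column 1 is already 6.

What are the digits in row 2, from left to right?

4 9 2

(2,1) = 10 − 6 = 4 completes the 10 down.
No cell is forced outright now. (2,3) can only be 2 or 3 (the digits allowed by both its 15 across and its 5 down). If (2,3) = 3: then (1,3) would have to be in {1,3} for the 10 across but in {2} for the 5 down — contradiction. So (2,3) = 2.
(1,3) = 5 − 2 = 3 completes the 5 down.
(2,2) = 15 − 6 = 9 completes the 15 across.
(1,2) = 10 − 9 = 1 completes the 10 across.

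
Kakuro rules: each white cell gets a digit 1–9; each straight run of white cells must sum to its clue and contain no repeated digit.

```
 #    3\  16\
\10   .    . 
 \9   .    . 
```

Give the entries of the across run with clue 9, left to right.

2, 7

3 in 2 cells must be {1,2}; 16 in 2 cells must be {7,9}.
The 9 across and the 16 down share only 7, so R2C2 = 7.
R1C2 = 16 − 7 = 9 completes the 16 down.
R2C1 = 9 − 7 = 2 completes the 9 across.
R1C1 = 10 − 9 = 1 completes the 10 across.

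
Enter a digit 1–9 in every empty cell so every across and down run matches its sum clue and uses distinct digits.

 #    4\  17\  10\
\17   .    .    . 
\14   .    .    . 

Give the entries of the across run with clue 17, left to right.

4 in 2 cells must be {1,3}; 17 in 2 cells must be {8,9}.
Nothing is forced directly, so branch on R1C2, whose candidates are 8 or 9. If R1C2 = 9: that forces R2C2 = 8, R2C1 = 1, after which R2C3 would have to be in {5} for the 14 across but in {1,2,3,4,6,7,8,9} for the 10 down — contradiction. So R1C2 = 8.
Given what's placed, R1C1 must be 3 to fit the 17 across and 4 down.
R1C3 = 17 − 11 = 6 completes the 17 across.
R2C1 = 4 − 3 = 1 completes the 4 down.
R2C2 = 17 − 8 = 9 completes the 17 down.
R2C3 = 14 − 10 = 4 completes the 14 across.

3 8 6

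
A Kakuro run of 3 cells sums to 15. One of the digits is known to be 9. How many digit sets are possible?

2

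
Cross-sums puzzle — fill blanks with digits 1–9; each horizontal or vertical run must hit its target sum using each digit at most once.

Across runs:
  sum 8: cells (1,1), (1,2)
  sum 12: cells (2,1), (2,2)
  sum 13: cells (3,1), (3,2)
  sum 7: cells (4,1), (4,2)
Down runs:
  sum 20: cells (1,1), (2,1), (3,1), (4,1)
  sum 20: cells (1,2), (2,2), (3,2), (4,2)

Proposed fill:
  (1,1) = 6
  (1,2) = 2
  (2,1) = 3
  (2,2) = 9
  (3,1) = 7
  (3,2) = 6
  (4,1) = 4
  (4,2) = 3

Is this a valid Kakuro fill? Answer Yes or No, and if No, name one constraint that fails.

Yes

Across: 6+2=8; 3+9=12; 7+6=13; 4+3=7. Down: 6+3+7+4=20; 2+9+6+3=20. No digit repeats within any run.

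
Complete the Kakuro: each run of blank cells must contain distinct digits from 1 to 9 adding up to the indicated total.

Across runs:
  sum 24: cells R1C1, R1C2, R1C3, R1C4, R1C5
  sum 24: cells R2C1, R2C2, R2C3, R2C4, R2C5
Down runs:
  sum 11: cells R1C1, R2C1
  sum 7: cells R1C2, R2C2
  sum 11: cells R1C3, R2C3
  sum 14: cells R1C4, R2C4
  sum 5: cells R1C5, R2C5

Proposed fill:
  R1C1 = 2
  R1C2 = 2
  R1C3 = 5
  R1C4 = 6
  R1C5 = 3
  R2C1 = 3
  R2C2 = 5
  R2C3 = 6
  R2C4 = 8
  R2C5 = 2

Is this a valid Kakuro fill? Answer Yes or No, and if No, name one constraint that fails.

No — the down run R1C1–R2C1 sums to 5, not 11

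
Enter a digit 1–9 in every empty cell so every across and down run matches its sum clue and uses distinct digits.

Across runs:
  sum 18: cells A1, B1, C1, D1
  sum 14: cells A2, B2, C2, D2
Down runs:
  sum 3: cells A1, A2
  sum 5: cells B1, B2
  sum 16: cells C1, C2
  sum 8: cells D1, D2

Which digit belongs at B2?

4

3 in 2 cells must be {1,2}; 16 in 2 cells must be {7,9}.
Only 7 fits C2 under both its across sum 14 and down sum 16.
C1 = 16 − 7 = 9 completes the 16 down.
Nothing is forced directly, so branch on D2, whose candidates are 1 or 2. If D2 = 1: then D1 would have to be in {1,2,3,4,5,6} for the 18 across but in {7} for the 8 down — contradiction. So D2 = 2.
D1 = 8 − 2 = 6 completes the 8 down.
A2 = 1: the only remaining digit allowed by both the 14 across and the 3 down.
B2 = 14 − 10 = 4 completes the 14 across.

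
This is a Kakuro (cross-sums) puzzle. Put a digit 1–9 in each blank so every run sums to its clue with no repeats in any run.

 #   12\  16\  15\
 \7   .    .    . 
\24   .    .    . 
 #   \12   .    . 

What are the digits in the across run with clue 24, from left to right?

8 7 9

7 in 3 cells must be {1,2,4}; 24 in 3 cells must be {7,8,9}.
Only 4 fits R1C1 under both its across sum 7 and down sum 12.
R2C1 = 12 − 4 = 8 completes the 12 down.
Nothing is forced directly, so branch on R1C2, whose candidates are 1 or 2. If R1C2 = 2: that forces R1C3 = 1, R2C2 = 9, after which R2C3 would have to be in {7} for the 24 across but in {5,6,8,9} for the 15 down — contradiction. So R1C2 = 1.
R1C3 = 7 − 5 = 2 completes the 7 across.
No cell is forced outright now. R2C2 can only be 7 or 9 (the digits allowed by both its 24 across and its 16 down). If R2C2 = 9: that forces R2C3 = 7, after which R3C2 would have to be in {3,4,5,7,8,9} for the 12 across but in {6} for the 16 down — contradiction. So R2C2 = 7.
R2C3 = 24 − 15 = 9 completes the 24 across.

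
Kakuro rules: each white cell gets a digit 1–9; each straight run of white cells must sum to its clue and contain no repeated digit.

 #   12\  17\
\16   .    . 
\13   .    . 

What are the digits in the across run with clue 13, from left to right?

5 8

16 in 2 cells must be {7,9}; 17 in 2 cells must be {8,9}.
The 16 across and the 17 down share only 9, so R1C2 = 9.
R2C2 = 17 − 9 = 8 completes the 17 down.
R1C1 = 16 − 9 = 7 completes the 16 across.
R2C1 = 13 − 8 = 5 completes the 13 across.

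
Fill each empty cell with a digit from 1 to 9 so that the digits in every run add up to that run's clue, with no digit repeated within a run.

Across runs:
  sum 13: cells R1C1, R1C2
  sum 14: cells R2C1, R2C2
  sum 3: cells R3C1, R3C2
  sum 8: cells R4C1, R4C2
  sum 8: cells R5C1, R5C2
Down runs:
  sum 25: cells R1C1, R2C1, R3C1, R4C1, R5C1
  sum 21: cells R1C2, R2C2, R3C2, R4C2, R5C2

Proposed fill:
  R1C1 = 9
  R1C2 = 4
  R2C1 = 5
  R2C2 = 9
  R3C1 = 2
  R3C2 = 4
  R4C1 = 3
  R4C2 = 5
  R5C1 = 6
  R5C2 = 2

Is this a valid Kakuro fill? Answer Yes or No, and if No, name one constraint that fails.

No — the across run R3C1–R3C2 sums to 6, not 3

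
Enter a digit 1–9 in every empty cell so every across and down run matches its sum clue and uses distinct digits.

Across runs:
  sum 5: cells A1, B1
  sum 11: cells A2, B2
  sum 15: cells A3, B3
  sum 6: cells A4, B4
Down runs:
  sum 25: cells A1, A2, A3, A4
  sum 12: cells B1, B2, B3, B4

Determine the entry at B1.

Only 6 fits B3 under both its across sum 15 and down sum 12.
A3 = 15 − 6 = 9 completes the 15 across.
Nothing is forced directly, so branch on B2, whose candidates are 2 or 3. If B2 = 2: then A2 would have to be in {9} for the 11 across but in {1,2,3,4,5,6,7,8} for the 25 down — contradiction. So B2 = 3.
A2 = 11 − 3 = 8 completes the 11 across.
No cell is forced outright now. B1 can only be 1 or 2 (the digits allowed by both its 5 across and its 12 down). If B1 = 1: then A1 would have to be in {4} for the 5 across but in {1,2,3,5,6,7} for the 25 down — contradiction. So B1 = 2.
A1 = 5 − 2 = 3 completes the 5 across.
A4 = 25 − 20 = 5 completes the 25 down.
B4 = 6 − 5 = 1 completes the 6 across.

2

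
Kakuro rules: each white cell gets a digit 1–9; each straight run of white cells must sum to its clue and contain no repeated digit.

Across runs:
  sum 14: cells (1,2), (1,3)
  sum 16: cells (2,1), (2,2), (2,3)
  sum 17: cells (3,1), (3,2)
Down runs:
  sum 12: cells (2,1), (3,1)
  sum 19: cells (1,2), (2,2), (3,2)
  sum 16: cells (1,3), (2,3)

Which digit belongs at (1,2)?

17 in 2 cells must be {8,9}; 16 in 2 cells must be {7,9}.
The 14 across and the 16 down share only 9, so (1,3) = 9.
(2,3) = 16 − 9 = 7 completes the 16 down.
(1,2) = 14 − 9 = 5 completes the 14 across.
(3,2) = 8: the only remaining digit allowed by both the 17 across and the 19 down.
(2,2) = 19 − 13 = 6 completes the 19 down.
(3,1) = 17 − 8 = 9 completes the 17 across.
(2,1) = 16 − 13 = 3 completes the 16 across.

5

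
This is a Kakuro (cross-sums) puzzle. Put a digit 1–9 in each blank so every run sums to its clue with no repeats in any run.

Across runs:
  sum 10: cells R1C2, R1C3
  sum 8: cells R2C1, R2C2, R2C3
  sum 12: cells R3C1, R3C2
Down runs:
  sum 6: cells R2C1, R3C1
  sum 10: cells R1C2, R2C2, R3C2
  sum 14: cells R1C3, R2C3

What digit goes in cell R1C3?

9

The 8 across and the 14 down share only 5, so R2C3 = 5.
R1C3 = 14 − 5 = 9 completes the 14 down.
R1C2 = 10 − 9 = 1 completes the 10 across.
R2C2 = 2: the only remaining digit allowed by both the 8 across and the 10 down.
R3C2 = 10 − 3 = 7 completes the 10 down.
R2C1 = 8 − 7 = 1 completes the 8 across.
R3C1 = 12 − 7 = 5 completes the 12 across.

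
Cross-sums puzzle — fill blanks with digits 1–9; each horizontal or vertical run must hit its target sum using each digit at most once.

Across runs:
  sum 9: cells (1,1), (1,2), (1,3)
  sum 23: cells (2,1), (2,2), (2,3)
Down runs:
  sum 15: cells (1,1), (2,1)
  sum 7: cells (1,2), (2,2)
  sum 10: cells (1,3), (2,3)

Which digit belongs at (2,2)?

6

23 in 3 cells must be {6,8,9}.
The 9 across and the 15 down share only 6, so (1,1) = 6.
(2,1) = 15 − 6 = 9 completes the 15 down.
Given what's placed, (2,2) must be 6 to fit the 23 across and 7 down.
(2,3) = 23 − 15 = 8 completes the 23 across.
(1,2) = 7 − 6 = 1 completes the 7 down.
(1,3) = 9 − 7 = 2 completes the 9 across.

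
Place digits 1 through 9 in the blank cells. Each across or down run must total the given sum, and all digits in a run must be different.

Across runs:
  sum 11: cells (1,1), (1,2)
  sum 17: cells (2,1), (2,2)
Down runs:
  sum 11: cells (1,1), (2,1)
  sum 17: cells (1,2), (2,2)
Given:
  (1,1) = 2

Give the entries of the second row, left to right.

17 in 2 cells must be {8,9}.
(1,2) = 11 − 2 = 9 completes the 11 across.
(2,1) = 11 − 2 = 9 completes the 11 down.
(2,2) = 17 − 9 = 8 completes the 17 across.

9 8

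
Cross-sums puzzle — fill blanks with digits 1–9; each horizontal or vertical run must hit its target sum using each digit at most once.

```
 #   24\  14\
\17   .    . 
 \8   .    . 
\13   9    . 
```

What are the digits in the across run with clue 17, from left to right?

8 9

17 in 2 cells must be {8,9}; 24 in 3 cells must be {7,8,9}.
R1C1 = 8: the only remaining digit allowed by both the 17 across and the 24 down.
R1C2 = 17 − 8 = 9 completes the 17 across.
R2C1 = 24 − 17 = 7 completes the 24 down.
R2C2 = 8 − 7 = 1 completes the 8 across.
R3C2 = 13 − 9 = 4 completes the 13 across.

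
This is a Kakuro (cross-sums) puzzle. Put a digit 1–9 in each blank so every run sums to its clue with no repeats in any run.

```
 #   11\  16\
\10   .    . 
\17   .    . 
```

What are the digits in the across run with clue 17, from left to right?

8 9

17 in 2 cells must be {8,9}; 16 in 2 cells must be {7,9}.
The 17 across and the 16 down share only 9, so R2C2 = 9.
R1C2 = 16 − 9 = 7 completes the 16 down.
R2C1 = 17 − 9 = 8 completes the 17 across.
R1C1 = 10 − 7 = 3 completes the 10 across.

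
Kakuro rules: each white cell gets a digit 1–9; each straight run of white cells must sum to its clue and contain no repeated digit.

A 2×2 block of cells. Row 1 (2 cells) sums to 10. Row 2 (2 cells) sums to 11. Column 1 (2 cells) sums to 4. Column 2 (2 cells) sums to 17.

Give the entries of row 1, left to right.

4 in 2 cells must be {1,3}; 17 in 2 cells must be {8,9}.
The 11 across and the 4 down share only 3, so (2,1) = 3.
(2,2) = 11 − 3 = 8 completes the 11 across.
(1,1) = 4 − 3 = 1 completes the 4 down.
(1,2) = 10 − 1 = 9 completes the 10 across.

1, 9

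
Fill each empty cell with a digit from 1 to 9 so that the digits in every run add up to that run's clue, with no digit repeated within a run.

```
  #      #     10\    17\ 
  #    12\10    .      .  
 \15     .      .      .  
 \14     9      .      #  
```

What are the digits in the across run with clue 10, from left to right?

1 9

17 in 2 cells must be {8,9}.
R2C1 = 12 − 9 = 3 completes the 12 down.
R2C3 = 8: the only remaining digit allowed by both the 15 across and the 17 down.
R3C2 = 14 − 9 = 5 completes the 14 across.
R1C3 = 17 − 8 = 9 completes the 17 down.
R2C2 = 15 − 11 = 4 completes the 15 across.
R1C2 = 10 − 9 = 1 completes the 10 across.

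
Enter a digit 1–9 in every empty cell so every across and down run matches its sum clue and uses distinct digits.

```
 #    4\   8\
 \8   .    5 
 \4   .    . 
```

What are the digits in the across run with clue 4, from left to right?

4 in 2 cells must be {1,3}.
R1C1 = 8 − 5 = 3 completes the 8 across.
R2C1 = 4 − 3 = 1 completes the 4 down.
R2C2 = 4 − 1 = 3 completes the 4 across.

1 3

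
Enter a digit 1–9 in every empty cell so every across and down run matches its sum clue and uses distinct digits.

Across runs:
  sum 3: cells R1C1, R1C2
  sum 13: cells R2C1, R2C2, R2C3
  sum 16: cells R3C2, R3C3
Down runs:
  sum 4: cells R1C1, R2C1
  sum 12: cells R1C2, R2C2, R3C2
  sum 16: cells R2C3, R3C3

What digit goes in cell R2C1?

3

3 in 2 cells must be {1,2}; 16 in 2 cells must be {7,9}; 4 in 2 cells must be {1,3}.
The 3 across and the 4 down share only 1, so R1C1 = 1.
R1C2 = 3 − 1 = 2 completes the 3 across.
R2C1 = 4 − 1 = 3 completes the 4 down.
R2C3 = 9: the only remaining digit allowed by both the 13 across and the 16 down.
R3C3 = 16 − 9 = 7 completes the 16 down.
R2C2 = 13 − 12 = 1 completes the 13 across.
R3C2 = 16 − 7 = 9 completes the 16 across.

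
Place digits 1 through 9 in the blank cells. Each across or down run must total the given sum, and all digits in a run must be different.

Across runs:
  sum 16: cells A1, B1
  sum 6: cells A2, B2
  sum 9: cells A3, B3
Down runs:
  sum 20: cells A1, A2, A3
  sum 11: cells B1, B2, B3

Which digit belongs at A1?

9

16 in 2 cells must be {7,9}.
The 16 across and the 11 down share only 7, so B1 = 7.
Given what's placed, B2 must be 1 to fit the 6 across and 11 down.
B3 = 11 − 8 = 3 completes the 11 down.
A1 = 16 − 7 = 9 completes the 16 across.
A2 = 6 − 1 = 5 completes the 6 across.
A3 = 9 − 3 = 6 completes the 9 across.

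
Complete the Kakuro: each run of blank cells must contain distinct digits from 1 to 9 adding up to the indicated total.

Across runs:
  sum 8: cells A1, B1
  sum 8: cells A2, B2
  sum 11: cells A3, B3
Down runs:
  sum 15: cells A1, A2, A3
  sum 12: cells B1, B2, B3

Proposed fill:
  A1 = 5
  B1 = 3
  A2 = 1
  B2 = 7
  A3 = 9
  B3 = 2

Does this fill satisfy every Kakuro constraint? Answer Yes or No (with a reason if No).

Across: 5+3=8; 1+7=8; 9+2=11. Down: 5+1+9=15; 3+7+2=12. No digit repeats within any run.

Yes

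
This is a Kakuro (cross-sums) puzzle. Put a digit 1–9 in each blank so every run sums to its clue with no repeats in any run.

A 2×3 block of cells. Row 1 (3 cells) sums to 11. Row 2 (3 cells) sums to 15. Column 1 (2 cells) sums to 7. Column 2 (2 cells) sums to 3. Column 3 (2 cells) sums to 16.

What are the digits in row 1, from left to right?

3 in 2 cells must be {1,2}; 16 in 2 cells must be {7,9}.
The 11 across and the 16 down share only 7, so (1,3) = 7.
(2,3) = 16 − 7 = 9 completes the 16 down.
Given what's placed, (1,2) must be 1 to fit the 11 across and 3 down.
(2,2) = 3 − 1 = 2 completes the 3 down.
(1,1) = 11 − 8 = 3 completes the 11 across.
(2,1) = 15 − 11 = 4 completes the 15 across.

3, 1, 7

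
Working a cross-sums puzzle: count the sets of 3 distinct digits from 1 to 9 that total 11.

5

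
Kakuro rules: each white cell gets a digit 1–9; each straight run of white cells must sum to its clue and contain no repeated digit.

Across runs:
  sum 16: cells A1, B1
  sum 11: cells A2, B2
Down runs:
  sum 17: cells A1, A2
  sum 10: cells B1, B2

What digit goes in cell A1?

9

16 in 2 cells must be {7,9}; 17 in 2 cells must be {8,9}.
The 16 across and the 17 down share only 9, so A1 = 9.
B1 = 16 − 9 = 7 completes the 16 across.
A2 = 17 − 9 = 8 completes the 17 down.
B2 = 11 − 8 = 3 completes the 11 across.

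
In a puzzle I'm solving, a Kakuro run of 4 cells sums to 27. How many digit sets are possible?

4 distinct digits from 1–9 sum between 10 and 30.
Enumerating: {3,7,8,9}, {4,6,8,9}, {5,6,7,9}.

3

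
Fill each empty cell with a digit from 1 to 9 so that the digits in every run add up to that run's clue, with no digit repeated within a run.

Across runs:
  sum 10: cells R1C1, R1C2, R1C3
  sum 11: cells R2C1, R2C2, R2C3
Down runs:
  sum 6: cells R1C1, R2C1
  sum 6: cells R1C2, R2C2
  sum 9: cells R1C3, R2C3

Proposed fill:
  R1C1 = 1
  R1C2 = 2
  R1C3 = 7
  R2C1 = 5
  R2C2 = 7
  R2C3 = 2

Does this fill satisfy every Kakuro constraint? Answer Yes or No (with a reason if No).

No — the across run R2C1–R2C3 sums to 14, not 11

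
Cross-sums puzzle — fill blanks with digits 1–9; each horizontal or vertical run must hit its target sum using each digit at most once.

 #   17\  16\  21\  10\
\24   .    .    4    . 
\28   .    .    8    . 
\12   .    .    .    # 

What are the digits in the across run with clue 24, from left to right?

9 5 4 6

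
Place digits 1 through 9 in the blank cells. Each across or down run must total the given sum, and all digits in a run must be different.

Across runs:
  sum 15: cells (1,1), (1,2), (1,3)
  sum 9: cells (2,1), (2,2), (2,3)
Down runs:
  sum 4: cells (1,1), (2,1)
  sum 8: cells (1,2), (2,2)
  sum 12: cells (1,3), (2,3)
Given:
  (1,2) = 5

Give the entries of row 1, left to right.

4 in 2 cells must be {1,3}.
(2,2) = 8 − 5 = 3 completes the 8 down.
Given what's placed, (2,1) must be 1 to fit the 9 across and 4 down.
(2,3) = 9 − 4 = 5 completes the 9 across.
(1,1) = 4 − 1 = 3 completes the 4 down.
(1,3) = 15 − 8 = 7 completes the 15 across.

3 5 7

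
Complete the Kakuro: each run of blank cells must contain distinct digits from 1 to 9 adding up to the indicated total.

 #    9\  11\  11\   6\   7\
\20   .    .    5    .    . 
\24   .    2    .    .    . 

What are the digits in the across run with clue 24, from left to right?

7 2 6 5 4

R1C2 = 11 − 2 = 9 completes the 11 down.
R2C3 = 11 − 5 = 6 completes the 11 down.
No cell is forced outright now. R1C1 can only be 1 or 2 or 3 (the digits allowed by both its 20 across and its 9 down). If R1C1 = 1: that forces R1C4 = 2, R1C5 = 3, R2C1 = 8, after which R2C4 would have to be in {1,3,5,7} for the 24 across but in {4} for the 6 down — contradiction. If R1C1 = 3: then R2C1 would have to be in {1,3,4,5,7,8,9} for the 24 across but in {6} for the 9 down — contradiction. So R1C1 = 2.
Given what's placed, R1C4 must be 1 to fit the 20 across and 6 down.
R1C5 = 20 − 17 = 3 completes the 20 across.
R2C1 = 9 − 2 = 7 completes the 9 down.
R2C4 = 6 − 1 = 5 completes the 6 down.
R2C5 = 24 − 20 = 4 completes the 24 across.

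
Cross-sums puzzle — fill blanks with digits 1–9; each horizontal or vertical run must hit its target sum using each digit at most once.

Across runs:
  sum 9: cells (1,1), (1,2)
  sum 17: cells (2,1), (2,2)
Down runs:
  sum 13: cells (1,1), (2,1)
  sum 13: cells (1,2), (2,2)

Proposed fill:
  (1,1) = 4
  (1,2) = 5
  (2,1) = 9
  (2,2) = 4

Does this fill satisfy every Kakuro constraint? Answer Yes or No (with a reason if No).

No — the down run (1,2)–(2,2) sums to 9, not 13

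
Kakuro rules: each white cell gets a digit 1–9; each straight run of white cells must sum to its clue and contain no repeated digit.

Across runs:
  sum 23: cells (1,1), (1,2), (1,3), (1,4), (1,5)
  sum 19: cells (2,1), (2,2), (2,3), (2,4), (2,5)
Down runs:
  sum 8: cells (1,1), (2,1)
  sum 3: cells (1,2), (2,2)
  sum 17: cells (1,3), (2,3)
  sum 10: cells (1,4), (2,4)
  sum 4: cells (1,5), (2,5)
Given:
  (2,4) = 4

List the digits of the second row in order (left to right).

3 in 2 cells must be {1,2}; 17 in 2 cells must be {8,9}; 4 in 2 cells must be {1,3}.
(1,4) = 10 − 4 = 6 completes the 10 down.
Given what's placed, (2,3) must be 9 to fit the 19 across and 17 down.
(1,3) = 17 − 9 = 8 completes the 17 down.
Nothing is forced directly, so branch on (1,5), whose candidates are 1 or 3. If (1,5) = 1: then (1,2) would have to be in {3,5} for the 23 across but in {1,2} for the 3 down — contradiction. So (1,5) = 3.
(2,5) = 4 − 3 = 1 completes the 4 down.
Given what's placed, (2,2) must be 2 to fit the 19 across and 3 down.
(1,2) = 3 − 2 = 1 completes the 3 down.
(2,1) = 19 − 16 = 3 completes the 19 across.

3 2 9 4 1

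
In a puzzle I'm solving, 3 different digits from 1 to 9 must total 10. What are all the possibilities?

{1,2,7}; {1,3,6}; {1,4,5}; {2,3,5}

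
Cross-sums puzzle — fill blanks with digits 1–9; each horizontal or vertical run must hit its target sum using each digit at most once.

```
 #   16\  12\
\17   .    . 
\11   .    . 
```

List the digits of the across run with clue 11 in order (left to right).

17 in 2 cells must be {8,9}; 16 in 2 cells must be {7,9}.
The 17 across and the 16 down share only 9, so R1C1 = 9.
R1C2 = 17 − 9 = 8 completes the 17 across.
R2C1 = 16 − 9 = 7 completes the 16 down.
R2C2 = 11 − 7 = 4 completes the 11 across.

7 4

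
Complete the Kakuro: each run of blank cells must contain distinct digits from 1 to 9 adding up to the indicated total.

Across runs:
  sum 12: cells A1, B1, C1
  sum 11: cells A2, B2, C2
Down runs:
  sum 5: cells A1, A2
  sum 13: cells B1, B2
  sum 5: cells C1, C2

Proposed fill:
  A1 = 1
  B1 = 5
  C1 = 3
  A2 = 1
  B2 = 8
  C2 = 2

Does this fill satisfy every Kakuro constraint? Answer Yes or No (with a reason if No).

No — the across run A1–C1 sums to 9, not 12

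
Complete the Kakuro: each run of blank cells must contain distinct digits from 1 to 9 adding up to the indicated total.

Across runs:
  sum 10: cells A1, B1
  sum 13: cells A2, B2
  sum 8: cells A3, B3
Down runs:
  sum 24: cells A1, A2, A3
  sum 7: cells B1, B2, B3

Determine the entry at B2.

4

24 in 3 cells must be {7,8,9}; 7 in 3 cells must be {1,2,4}.
The 13 across and the 7 down share only 4, so B2 = 4.
The 8 across and the 24 down share only 7, so A3 = 7.
B3 = 8 − 7 = 1 completes the 8 across.
B1 = 7 − 5 = 2 completes the 7 down.
A2 = 13 − 4 = 9 completes the 13 across.
A1 = 10 − 2 = 8 completes the 10 across.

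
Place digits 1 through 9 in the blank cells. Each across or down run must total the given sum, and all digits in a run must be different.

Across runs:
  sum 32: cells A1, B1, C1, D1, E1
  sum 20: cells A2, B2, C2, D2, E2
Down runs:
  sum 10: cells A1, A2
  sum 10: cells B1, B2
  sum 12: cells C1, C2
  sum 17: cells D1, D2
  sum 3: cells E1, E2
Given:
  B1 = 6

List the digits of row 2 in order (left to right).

2 4 5 8 1

17 in 2 cells must be {8,9}; 3 in 2 cells must be {1,2}.
Given what's placed, E1 must be 2 to fit the 32 across and 3 down.
B2 = 10 − 6 = 4 completes the 10 down.
D2 = 8: the only remaining digit allowed by both the 20 across and the 17 down.
E2 = 3 − 2 = 1 completes the 3 down.
D1 = 17 − 8 = 9 completes the 17 down.
Given what's placed, A2 must be 2 to fit the 20 across and 10 down.
C2 = 20 − 15 = 5 completes the 20 across.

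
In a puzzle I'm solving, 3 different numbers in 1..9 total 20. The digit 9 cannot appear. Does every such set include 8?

Yes

The only way to make 20 from 3 distinct digits under that restriction is {5,7,8}, which contains 8.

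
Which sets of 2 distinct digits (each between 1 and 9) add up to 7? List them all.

2 distinct digits from 1–9 sum between 3 and 17.

{1,6}; {2,5}; {3,4}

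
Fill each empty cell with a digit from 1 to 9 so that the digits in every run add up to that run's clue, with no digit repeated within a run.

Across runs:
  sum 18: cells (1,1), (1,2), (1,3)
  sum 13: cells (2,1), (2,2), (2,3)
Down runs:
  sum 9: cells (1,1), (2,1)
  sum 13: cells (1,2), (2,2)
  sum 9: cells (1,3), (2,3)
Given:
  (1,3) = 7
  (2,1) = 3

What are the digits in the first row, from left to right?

6 5 7

(1,1) = 9 − 3 = 6 completes the 9 down.
(1,2) = 18 − 13 = 5 completes the 18 across.
(2,2) = 13 − 5 = 8 completes the 13 down.
(2,3) = 13 − 11 = 2 completes the 13 across.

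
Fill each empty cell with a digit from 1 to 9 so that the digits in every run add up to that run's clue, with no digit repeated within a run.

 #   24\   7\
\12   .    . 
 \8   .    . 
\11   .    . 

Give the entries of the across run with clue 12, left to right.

8 4

24 in 3 cells must be {7,8,9}; 7 in 3 cells must be {1,2,4}.
The 12 across and the 7 down share only 4, so R1C2 = 4.
The 8 across and the 24 down share only 7, so R2C1 = 7.
R2C2 = 8 − 7 = 1 completes the 8 across.
R3C2 = 7 − 5 = 2 completes the 7 down.
R1C1 = 12 − 4 = 8 completes the 12 across.
R3C1 = 11 − 2 = 9 completes the 11 across.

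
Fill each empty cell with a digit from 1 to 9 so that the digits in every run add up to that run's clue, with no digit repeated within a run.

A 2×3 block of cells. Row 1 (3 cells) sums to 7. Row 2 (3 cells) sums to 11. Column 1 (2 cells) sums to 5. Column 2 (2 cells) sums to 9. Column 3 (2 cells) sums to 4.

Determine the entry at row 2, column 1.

7 in 3 cells must be {1,2,4}; 4 in 2 cells must be {1,3}.
The 7 across and the 4 down share only 1, so (1,3) = 1.
(2,3) = 4 − 1 = 3 completes the 4 down.
Nothing is forced directly, so branch on (2,1), whose candidates are 1 or 2. If (2,1) = 2: then (1,1) would have to be in {2,4} for the 7 across but in {3} for the 5 down — contradiction. So (2,1) = 1.
(1,1) = 5 − 1 = 4 completes the 5 down.
(1,2) = 7 − 5 = 2 completes the 7 across.
(2,2) = 11 − 4 = 7 completes the 11 across.

1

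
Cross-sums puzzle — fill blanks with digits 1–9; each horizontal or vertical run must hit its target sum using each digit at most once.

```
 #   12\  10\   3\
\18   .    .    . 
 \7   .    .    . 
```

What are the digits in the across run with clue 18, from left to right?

8, 9, 1

7 in 3 cells must be {1,2,4}; 3 in 2 cells must be {1,2}.
The 7 across and the 12 down share only 4, so R2C1 = 4.
R1C1 = 12 − 4 = 8 completes the 12 down.
Given what's placed, R1C3 must be 1 to fit the 18 across and 3 down.
R2C3 = 3 − 1 = 2 completes the 3 down.
R1C2 = 18 − 9 = 9 completes the 18 across.
R2C2 = 7 − 6 = 1 completes the 7 across.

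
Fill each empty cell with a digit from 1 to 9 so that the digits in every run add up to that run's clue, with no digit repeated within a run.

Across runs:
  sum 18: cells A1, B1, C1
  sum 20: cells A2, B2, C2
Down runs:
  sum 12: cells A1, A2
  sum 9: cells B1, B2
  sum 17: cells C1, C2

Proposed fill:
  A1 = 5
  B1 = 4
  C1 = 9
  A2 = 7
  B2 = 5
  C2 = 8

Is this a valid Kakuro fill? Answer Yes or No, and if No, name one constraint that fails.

Yes

Across: 5+4+9=18; 7+5+8=20. Down: 5+7=12; 4+5=9; 9+8=17. No digit repeats within any run.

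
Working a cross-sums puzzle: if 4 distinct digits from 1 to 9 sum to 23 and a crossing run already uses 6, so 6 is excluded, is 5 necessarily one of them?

No

Counterexample: {2,4,8,9} sums to 23 under that restriction without using 5.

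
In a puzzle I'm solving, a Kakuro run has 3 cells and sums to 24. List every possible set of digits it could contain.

{7,8,9}

3 distinct digits from 1–9 sum between 6 and 24.
Only one set works: {7,8,9}.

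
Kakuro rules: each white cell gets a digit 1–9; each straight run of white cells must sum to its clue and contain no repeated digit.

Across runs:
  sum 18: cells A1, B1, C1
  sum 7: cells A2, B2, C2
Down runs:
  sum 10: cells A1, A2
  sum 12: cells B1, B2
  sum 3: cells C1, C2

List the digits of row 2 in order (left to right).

1, 4, 2

7 in 3 cells must be {1,2,4}; 3 in 2 cells must be {1,2}.
The 7 across and the 12 down share only 4, so B2 = 4.
B1 = 12 − 4 = 8 completes the 12 down.
Given what's placed, C1 must be 1 to fit the 18 across and 3 down.
C2 = 3 − 1 = 2 completes the 3 down.
A1 = 18 − 9 = 9 completes the 18 across.
A2 = 7 − 6 = 1 completes the 7 across.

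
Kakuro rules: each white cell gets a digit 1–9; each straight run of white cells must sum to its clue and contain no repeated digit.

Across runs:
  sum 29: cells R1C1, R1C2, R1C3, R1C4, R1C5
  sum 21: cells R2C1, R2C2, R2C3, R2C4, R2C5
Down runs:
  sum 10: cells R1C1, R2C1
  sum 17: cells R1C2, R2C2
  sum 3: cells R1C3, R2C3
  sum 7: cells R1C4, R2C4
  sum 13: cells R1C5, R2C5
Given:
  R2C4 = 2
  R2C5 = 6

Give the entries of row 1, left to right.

6, 9, 2, 5, 7

17 in 2 cells must be {8,9}; 3 in 2 cells must be {1,2}.
R1C4 = 7 − 2 = 5 completes the 7 down.
R1C5 = 13 − 6 = 7 completes the 13 down.
Given what's placed, R2C3 must be 1 to fit the 21 across and 3 down.
R1C3 = 3 − 1 = 2 completes the 3 down.
R1C2 = 9: the only remaining digit allowed by both the 29 across and the 17 down.
R2C2 = 17 − 9 = 8 completes the 17 down.
R1C1 = 29 − 23 = 6 completes the 29 across.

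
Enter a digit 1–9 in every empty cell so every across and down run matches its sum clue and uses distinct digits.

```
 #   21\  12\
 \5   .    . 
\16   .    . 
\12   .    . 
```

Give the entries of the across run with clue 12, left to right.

8 4

16 in 2 cells must be {7,9}.
The 5 across and the 21 down share only 4, so R1C1 = 4.
R1C2 = 5 − 4 = 1 completes the 5 across.
Given what's placed, R2C1 must be 9 to fit the 16 across and 21 down.
R2C2 = 16 − 9 = 7 completes the 16 across.
R3C1 = 21 − 13 = 8 completes the 21 down.
R3C2 = 12 − 8 = 4 completes the 12 across.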